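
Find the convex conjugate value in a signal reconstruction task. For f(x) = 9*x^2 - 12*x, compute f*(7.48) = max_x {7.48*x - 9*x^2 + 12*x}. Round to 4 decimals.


f*(y) = sup_x {y*x - a*x^2 - b*x} = sup_x {(y-b)*x - a*x^2}
FOC: (y - b) - 2a*x = 0 => x* = (y - b)/(2a)
x* = (7.48 + 12)/(2*9) = 1.0822
f*(7.48) = (y-b)^2/(4a) = (7.48 + 12)^2/(4*9)
= 379.4704/36 = 10.5408


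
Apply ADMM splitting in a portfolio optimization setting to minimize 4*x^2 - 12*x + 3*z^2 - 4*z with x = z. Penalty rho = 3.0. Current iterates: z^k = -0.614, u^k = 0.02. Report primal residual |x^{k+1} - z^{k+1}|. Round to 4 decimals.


ADMM iteration with rho = 3.0, z^k = -0.614, u^k = 0.02
Step 1: x-update.
Minimize 4*x^2 - 12*x + (3.0/2)*(x + 0.614 + 0.02)^2
FOC: (2*4 + 3.0)*x = 12 + 3.0*(-0.614 - 0.02)
x^{k+1} = 0.918
Step 2: z-update.
Minimize 3*z^2 - 4*z + (3.0/2)*(0.918 - z + 0.02)^2
FOC: (2*3 + 3.0)*z = 4 + 3.0*(0.918 + 0.02)
z^{k+1} = 0.7571
Step 3: u-update.
u^{k+1} = 0.02 + 0.918 - 0.7571 = 0.1809
Step 4: Primal residual = |0.918 - 0.7571| = 0.1609


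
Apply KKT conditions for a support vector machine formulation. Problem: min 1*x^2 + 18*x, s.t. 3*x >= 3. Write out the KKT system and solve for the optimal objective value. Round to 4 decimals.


Step 1: Try lambda = 0 (constraint inactive).
x_unc = -18/(2*1) = -9.0
Check: 3*-9.0 = -27.0 < 3 -- violated!
Step 2: Constraint must be active: 3*x = 3
x* = 3/3 = 1.0
lambda = (2*1*1.0 + 18)/3 = 6.6667
Step 3: Compute optimal value.
f(x*) = 1*1.0^2 + 18*1.0 = 19.0


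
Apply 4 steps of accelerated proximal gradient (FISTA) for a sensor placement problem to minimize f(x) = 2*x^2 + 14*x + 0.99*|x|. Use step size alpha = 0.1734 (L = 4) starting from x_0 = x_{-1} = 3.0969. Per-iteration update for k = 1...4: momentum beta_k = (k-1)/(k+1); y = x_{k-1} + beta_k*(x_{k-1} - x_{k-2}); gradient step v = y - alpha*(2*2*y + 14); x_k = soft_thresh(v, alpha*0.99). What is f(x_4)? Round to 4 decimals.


FISTA on f(x) = 2*x^2 + 14*x + 0.99*|x|
L = 4, alpha = 0.1734
Iteration 1: beta = 0.0, y = 3.0969 + 0.0*(3.0969 - 3.0969) = 3.0969
  grad(y) = 26.3876, v = y - alpha*grad = -1.4787
  prox(v) = soft_thresh(-1.4787, 0.1717) = -1.307
Iteration 2: beta = 0.3333, y = -1.307 + 0.3333*(-1.307 - 3.0969) = -2.775
  grad(y) = 2.8999, v = y - alpha*grad = -3.2779
  prox(v) = soft_thresh(-3.2779, 0.1717) = -3.1062
Iteration 3: beta = 0.5, y = -3.1062 + 0.5*(-3.1062 + 1.307) = -4.0058
  grad(y) = -2.0231, v = y - alpha*grad = -3.655
  prox(v) = soft_thresh(-3.655, 0.1717) = -3.4833
Iteration 4: beta = 0.6, y = -3.4833 + 0.6*(-3.4833 + 3.1062) = -3.7096
  grad(y) = -0.8383, v = y - alpha*grad = -3.5642
  prox(v) = soft_thresh(-3.5642, 0.1717) = -3.3925
f(x_4) = 2*(-3.3925)^2 + 14*(-3.3925) + 0.99*|-3.3925| = -21.1183


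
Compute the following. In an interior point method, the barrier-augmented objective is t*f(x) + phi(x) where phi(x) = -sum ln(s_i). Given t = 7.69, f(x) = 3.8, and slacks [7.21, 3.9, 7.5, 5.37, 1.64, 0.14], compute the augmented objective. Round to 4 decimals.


Step 1: Compute log-barrier.
ln values: [1.9755, 1.361, 2.0149, 1.6808, 0.4947, -1.9661]
phi = -(1.9755 + 1.361 + 2.0149 + 1.6808 + 0.4947 - 1.9661) = -5.5608
Step 2: Compute augmented objective.
t*f(x) = 7.69*3.8 = 29.222
Total = 29.222 - 5.5608 = 23.6612


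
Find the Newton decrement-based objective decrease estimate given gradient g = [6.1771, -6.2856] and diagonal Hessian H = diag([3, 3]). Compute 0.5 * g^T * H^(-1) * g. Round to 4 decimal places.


Step 1: H is diagonal, so H^(-1) * g = [2.059, -2.0952].
Step 2: g^T H^(-1) g = sum_i g_i^2 / H_ii
  = (6.1771)^2/3 + (-6.2856)^2/3
  = 12.7189 + 13.1696 = 25.8884
Step 3: Objective decrease = 0.5 * g^T H^(-1) g = 12.9442


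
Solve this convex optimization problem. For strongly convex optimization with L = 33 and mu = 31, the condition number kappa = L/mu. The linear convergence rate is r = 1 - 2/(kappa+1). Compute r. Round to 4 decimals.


Step 1: Compute the condition number.
kappa = L/mu = 33/31 = 1.0645
Step 2: Compute the convergence rate.
r = 1 - 2/(kappa + 1) = 1 - 2*mu/(L + mu) = (L - mu)/(L + mu) = 2/64 = 0.0313


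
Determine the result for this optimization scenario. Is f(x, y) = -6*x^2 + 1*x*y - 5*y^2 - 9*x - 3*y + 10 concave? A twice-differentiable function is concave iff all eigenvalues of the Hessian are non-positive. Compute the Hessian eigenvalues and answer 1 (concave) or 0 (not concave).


The Hessian of f(x,y) = -6*x^2 + 1*x*y - 5*y^2 - 9*x - 3*y + 10 is:
H = [[-12, 1], [1, -10]]
Trace = -12 - 10 = -22
Determinant = -12*-10 - (1)^2 = 119
Discriminant = (-22)^2 - 4*119 = 8.0
Eigenvalues: lambda_1 = -12.4142, lambda_2 = -9.5858
The function is concave.

1


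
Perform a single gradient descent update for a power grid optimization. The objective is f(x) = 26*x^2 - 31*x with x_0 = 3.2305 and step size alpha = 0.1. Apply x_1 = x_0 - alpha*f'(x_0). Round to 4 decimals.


We compute the gradient at x_0 and apply the update.
f'(x) = 52*x - 31
f'(3.2305) = 52*3.2305 - 31 = 136.986
x_1 = 3.2305 - 0.1*136.986 = -10.4681


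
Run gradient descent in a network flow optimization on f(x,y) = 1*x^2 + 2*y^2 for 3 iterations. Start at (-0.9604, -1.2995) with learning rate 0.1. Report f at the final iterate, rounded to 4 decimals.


Gradient descent on f(x,y) = 1*x^2 + 2*y^2.
Starting point: (-0.9604, -1.2995), alpha = 0.1
Step 1: grad_x = 2*1*-0.9604 = -1.9208, grad_y = 2*2*-1.2995 = -5.198
  x_1 = -0.9604 - 0.1*-1.9208 = -0.7683
  y_1 = -1.2995 - 0.1*-5.198 = -0.7797
Step 2: grad_x = 2*1*-0.7683 = -1.5366, grad_y = 2*2*-0.7797 = -3.1188
  x_2 = -0.7683 - 0.1*-1.5366 = -0.6147
  y_2 = -0.7797 - 0.1*-3.1188 = -0.4678
Step 3: grad_x = 2*1*-0.6147 = -1.2293, grad_y = 2*2*-0.4678 = -1.8713
  x_3 = -0.6147 - 0.1*-1.2293 = -0.4917
  y_3 = -0.4678 - 0.1*-1.8713 = -0.2807
f(-0.4917, -0.2807) = 1*(-0.4917)^2 + 2*(-0.2807)^2 = 0.3994


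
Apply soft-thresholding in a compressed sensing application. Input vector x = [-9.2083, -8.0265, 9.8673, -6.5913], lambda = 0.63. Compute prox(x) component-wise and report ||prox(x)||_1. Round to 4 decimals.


Soft-thresholding with lambda = 0.63:
prox(-9.2083) = sign(-9.2083)*max(|-9.2083| - 0.63, 0) = -8.5783
prox(-8.0265) = sign(-8.0265)*max(|-8.0265| - 0.63, 0) = -7.3965
prox(9.8673) = sign(9.8673)*max(|9.8673| - 0.63, 0) = 9.2373
prox(-6.5913) = sign(-6.5913)*max(|-6.5913| - 0.63, 0) = -5.9613
prox(x) = [-8.5783, -7.3965, 9.2373, -5.9613]
||prox(x)||_1 = 8.5783 + 7.3965 + 9.2373 + 5.9613 = 31.1734


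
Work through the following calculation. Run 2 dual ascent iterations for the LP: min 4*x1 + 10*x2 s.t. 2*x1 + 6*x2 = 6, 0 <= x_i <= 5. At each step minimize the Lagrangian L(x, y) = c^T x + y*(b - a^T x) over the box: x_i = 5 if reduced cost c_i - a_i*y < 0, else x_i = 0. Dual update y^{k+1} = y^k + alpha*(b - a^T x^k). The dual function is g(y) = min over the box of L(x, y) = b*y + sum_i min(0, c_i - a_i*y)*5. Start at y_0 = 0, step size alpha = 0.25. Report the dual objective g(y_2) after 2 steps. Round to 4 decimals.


Dual ascent for LP: min 4*x1 + 10*x2, 2*x1 + 6*x2 = 6, 0 <= x_i <= 5
Step 1: y^k = 0.0, reduced costs: (4.0, 10.0)
  x^k = (0.0, 0.0), subgradient = b - a^T x = 6.0
  y^{k+1} = 0.0 + 0.25*6.0 = 1.5
Step 2: y^k = 1.5, reduced costs: (1.0, 1.0)
  x^k = (0.0, 0.0), subgradient = b - a^T x = 6.0
  y^{k+1} = 1.5 + 0.25*6.0 = 3.0
Dual objective at y_2 = 3.0: reduced costs (-2.0, -8.0), box minimizer x = (5.0, 5.0)
g(y_2) = b*y + (c1 - a1*y)*x1 + (c2 - a2*y)*x2 = 6*3.0 + (-2.0)*5.0 + (-8.0)*5.0 = 18.0 - 10.0 - 40.0 = -32.0


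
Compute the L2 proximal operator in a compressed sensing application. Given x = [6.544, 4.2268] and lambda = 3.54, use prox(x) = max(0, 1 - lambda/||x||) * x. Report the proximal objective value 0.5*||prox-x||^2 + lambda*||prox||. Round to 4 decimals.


Step 1: Compute ||x||.
||x|| = 7.7904
Step 2: Compute scaling factor.
scale = max(0, 1 - 3.54/7.7904) = 0.5456
Step 3: prox(x) = [3.5704, 2.3061]
||prox(x)|| = 4.2504
Step 4: Proximal objective.
0.5*||prox-x||^2 = 6.2658
lambda*||prox|| = 15.0464
Total = 21.3121


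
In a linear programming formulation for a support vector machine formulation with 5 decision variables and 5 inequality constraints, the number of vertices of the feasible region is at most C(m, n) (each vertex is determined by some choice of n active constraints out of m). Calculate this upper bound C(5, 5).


Each vertex corresponds to some choice of n active constraints out of m, so the number of vertices is at most C(m, n) = m! / (n!(m-n)!).
m = 5, n = 5
Numerator: 5 * 4 * 3 * 2 * 1
Denominator: 5! = 120
C(5, 5) = 1


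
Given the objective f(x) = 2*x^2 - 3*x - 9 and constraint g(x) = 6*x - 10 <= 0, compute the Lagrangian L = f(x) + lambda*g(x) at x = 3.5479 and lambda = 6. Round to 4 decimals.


Step 1: Evaluate f(x).
f(3.5479) = 2*3.5479^2 - 3*3.5479 - 9 = 5.5315
Step 2: Evaluate g(x).
g(3.5479) = 6*3.5479 - 10 = 11.2874
Step 3: Compute Lagrangian.
L = 5.5315 + 6*11.2874 = 73.2559


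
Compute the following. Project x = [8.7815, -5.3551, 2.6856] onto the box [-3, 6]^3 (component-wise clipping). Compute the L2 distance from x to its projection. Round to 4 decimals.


Project each component onto [-3, 6].
clip(8.7815) = 6.0, clip(-5.3551) = -3.0, clip(2.6856) = 2.6856
Projection = [6.0, -3.0, 2.6856]
Squared diffs: [7.7367, 5.5465, 0.0]
Distance = sqrt(13.2832) = 3.6446


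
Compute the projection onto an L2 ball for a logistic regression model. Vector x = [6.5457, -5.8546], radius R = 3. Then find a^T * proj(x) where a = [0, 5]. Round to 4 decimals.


Step 1: Compute ||x|| (intermediates to 6 decimals).
||x|| = sqrt(6.5457^2 + (-5.8546)^2) = 8.781943
Step 2: Project.
Since ||x|| > R, scale = R/||x|| = 3/8.781943 = 0.34161, proj(x) = scale * x
proj(x) = [2.236077, -1.99999]
Step 3: Dot product.
a^T * proj(x) = 0*2.236077 + 5*(-1.99999) = -10.0


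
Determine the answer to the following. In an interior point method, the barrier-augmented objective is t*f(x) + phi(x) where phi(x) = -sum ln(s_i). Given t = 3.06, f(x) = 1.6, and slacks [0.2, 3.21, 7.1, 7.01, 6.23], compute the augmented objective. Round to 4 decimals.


Step 1: Compute log-barrier.
ln values: [-1.6094, 1.1663, 1.9601, 1.9473, 1.8294]
phi = -(-1.6094 + 1.1663 + 1.9601 + 1.9473 + 1.8294) = -5.2936
Step 2: Compute augmented objective.
t*f(x) = 3.06*1.6 = 4.896
Total = 4.896 - 5.2936 = -0.3976


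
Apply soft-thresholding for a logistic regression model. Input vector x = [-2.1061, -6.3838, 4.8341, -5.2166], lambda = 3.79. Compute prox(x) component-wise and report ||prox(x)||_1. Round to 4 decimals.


Soft-thresholding with lambda = 3.79:
prox(-2.1061) = sign(-2.1061)*max(|-2.1061| - 3.79, 0) = 0.0
prox(-6.3838) = sign(-6.3838)*max(|-6.3838| - 3.79, 0) = -2.5938
prox(4.8341) = sign(4.8341)*max(|4.8341| - 3.79, 0) = 1.0441
prox(-5.2166) = sign(-5.2166)*max(|-5.2166| - 3.79, 0) = -1.4266
prox(x) = [0.0, -2.5938, 1.0441, -1.4266]
||prox(x)||_1 = 0.0 + 2.5938 + 1.0441 + 1.4266 = 5.0645


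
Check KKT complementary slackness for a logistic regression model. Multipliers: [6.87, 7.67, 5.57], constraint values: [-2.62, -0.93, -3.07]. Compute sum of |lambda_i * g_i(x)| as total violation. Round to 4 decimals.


KKT complementary slackness check:
lambda_1 * g_1 = 6.87 * -2.62 = -17.9994
lambda_2 * g_2 = 7.67 * -0.93 = -7.1331
lambda_3 * g_3 = 5.57 * -3.07 = -17.0999
Total violation = 17.9994 + 7.1331 + 17.0999 = 42.2324


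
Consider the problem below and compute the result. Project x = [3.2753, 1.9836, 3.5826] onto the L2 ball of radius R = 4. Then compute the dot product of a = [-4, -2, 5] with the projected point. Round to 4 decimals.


Step 1: Compute ||x|| (intermediates to 6 decimals).
||x|| = sqrt(3.2753^2 + 1.9836^2 + 3.5826^2) = 5.243785
Step 2: Project.
Since ||x|| > R, scale = R/||x|| = 4/5.243785 = 0.762808, proj(x) = scale * x
proj(x) = [2.498425, 1.513106, 2.732836]
Step 3: Dot product.
a^T * proj(x) = -4*2.498425 - 2*1.513106 + 5*2.732836 = 0.6443


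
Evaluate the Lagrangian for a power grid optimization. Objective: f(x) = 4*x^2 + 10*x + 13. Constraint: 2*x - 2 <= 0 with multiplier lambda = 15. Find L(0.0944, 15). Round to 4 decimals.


Step 1: Evaluate f(x).
f(0.0944) = 4*0.0944^2 + 10*0.0944 + 13 = 13.9796
Step 2: Evaluate g(x).
g(0.0944) = 2*0.0944 - 2 = -1.8112
Step 3: Compute Lagrangian.
L = 13.9796 + 15*-1.8112 = -13.1884


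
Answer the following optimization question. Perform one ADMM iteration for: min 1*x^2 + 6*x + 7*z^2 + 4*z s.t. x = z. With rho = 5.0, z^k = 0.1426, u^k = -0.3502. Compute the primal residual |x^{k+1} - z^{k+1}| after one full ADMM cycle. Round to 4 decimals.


ADMM iteration with rho = 5.0, z^k = 0.1426, u^k = -0.3502
Step 1: x-update.
Minimize 1*x^2 + 6*x + (5.0/2)*(x - 0.1426 - 0.3502)^2
FOC: (2*1 + 5.0)*x = -6 + 5.0*(0.1426 + 0.3502)
x^{k+1} = -0.5051
Step 2: z-update.
Minimize 7*z^2 + 4*z + (5.0/2)*(-0.5051 - z - 0.3502)^2
FOC: (2*7 + 5.0)*z = -4 + 5.0*(-0.5051 - 0.3502)
z^{k+1} = -0.4356
Step 3: u-update.
u^{k+1} = -0.3502 - 0.5051 + 0.4356 = -0.4197
Step 4: Primal residual = |-0.5051 + 0.4356| = 0.0695


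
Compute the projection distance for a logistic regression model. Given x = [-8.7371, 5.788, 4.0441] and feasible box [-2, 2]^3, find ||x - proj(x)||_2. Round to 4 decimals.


Project each component onto [-2, 2].
clip(-8.7371) = -2.0, clip(5.788) = 2.0, clip(4.0441) = 2.0
Projection = [-2.0, 2.0, 2.0]
Squared diffs: [45.3885, 14.3489, 4.1783]
Distance = sqrt(63.9157) = 7.9947


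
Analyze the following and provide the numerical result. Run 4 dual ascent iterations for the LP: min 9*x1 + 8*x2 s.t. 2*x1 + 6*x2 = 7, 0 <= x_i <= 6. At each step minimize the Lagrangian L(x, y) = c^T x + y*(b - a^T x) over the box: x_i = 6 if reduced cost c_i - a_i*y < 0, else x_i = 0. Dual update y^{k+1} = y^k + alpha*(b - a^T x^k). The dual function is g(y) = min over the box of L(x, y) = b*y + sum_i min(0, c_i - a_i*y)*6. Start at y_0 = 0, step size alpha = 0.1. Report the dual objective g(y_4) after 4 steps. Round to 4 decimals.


Dual ascent for LP: min 9*x1 + 8*x2, 2*x1 + 6*x2 = 7, 0 <= x_i <= 6
Step 1: y^k = 0.0, reduced costs: (9.0, 8.0)
  x^k = (0.0, 0.0), subgradient = b - a^T x = 7.0
  y^{k+1} = 0.0 + 0.1*7.0 = 0.7
Step 2: y^k = 0.7, reduced costs: (7.6, 3.8)
  x^k = (0.0, 0.0), subgradient = b - a^T x = 7.0
  y^{k+1} = 0.7 + 0.1*7.0 = 1.4
Step 3: y^k = 1.4, reduced costs: (6.2, -0.4)
  x^k = (0.0, 6.0), subgradient = b - a^T x = -29.0
  y^{k+1} = 1.4 + 0.1*-29.0 = -1.5
Step 4: y^k = -1.5, reduced costs: (12.0, 17.0)
  x^k = (0.0, 0.0), subgradient = b - a^T x = 7.0
  y^{k+1} = -1.5 + 0.1*7.0 = -0.8
Dual objective at y_4 = -0.8: reduced costs (10.6, 12.8), box minimizer x = (0.0, 0.0)
g(y_4) = b*y + (c1 - a1*y)*x1 + (c2 - a2*y)*x2 = 7*(-0.8) + 10.6*0.0 + 12.8*0.0 = -5.6 + 0.0 + 0.0 = -5.6


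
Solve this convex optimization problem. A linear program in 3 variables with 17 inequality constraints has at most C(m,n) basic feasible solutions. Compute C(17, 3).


Each vertex corresponds to some choice of n active constraints out of m, so the number of vertices is at most C(m, n) = m! / (n!(m-n)!).
m = 17, n = 3
Numerator: 17 * 16 * 15
Denominator: 3! = 6
C(17, 3) = 680


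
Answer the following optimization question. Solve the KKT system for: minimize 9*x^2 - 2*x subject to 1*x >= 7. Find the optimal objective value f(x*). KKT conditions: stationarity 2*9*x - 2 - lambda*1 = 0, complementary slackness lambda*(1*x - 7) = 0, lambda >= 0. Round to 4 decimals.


Step 1: Try lambda = 0 (constraint inactive).
x_unc = 2/(2*9) = 0.1111
Check: 1*0.1111 = 0.1111 < 7 -- violated!
Step 2: Constraint must be active: 1*x = 7
x* = 7/1 = 7.0
lambda = (2*9*7.0 - 2)/1 = 124.0
Step 3: Compute optimal value.
f(x*) = 9*7.0^2 - 2*7.0 = 427.0


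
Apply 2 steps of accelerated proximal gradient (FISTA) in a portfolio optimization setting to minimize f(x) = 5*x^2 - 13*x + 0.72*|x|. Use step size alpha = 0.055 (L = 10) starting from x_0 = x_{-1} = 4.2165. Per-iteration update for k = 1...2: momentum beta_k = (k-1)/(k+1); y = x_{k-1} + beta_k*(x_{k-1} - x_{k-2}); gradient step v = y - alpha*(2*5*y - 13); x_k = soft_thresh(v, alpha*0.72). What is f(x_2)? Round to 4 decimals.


FISTA on f(x) = 5*x^2 - 13*x + 0.72*|x|
L = 10, alpha = 0.055
Iteration 1: beta = 0.0, y = 4.2165 + 0.0*(4.2165 - 4.2165) = 4.2165
  grad(y) = 29.165, v = y - alpha*grad = 2.6124
  prox(v) = soft_thresh(2.6124, 0.0396) = 2.5728
Iteration 2: beta = 0.3333, y = 2.5728 + 0.3333*(2.5728 - 4.2165) = 2.0249
  grad(y) = 7.2493, v = y - alpha*grad = 1.6262
  prox(v) = soft_thresh(1.6262, 0.0396) = 1.5866
f(x_2) = 5*1.5866^2 - 13*1.5866 + 0.72*|1.5866| = -6.8969


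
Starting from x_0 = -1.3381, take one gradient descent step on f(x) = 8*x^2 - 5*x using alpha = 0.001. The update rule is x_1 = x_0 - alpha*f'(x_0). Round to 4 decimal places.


We compute the gradient at x_0 and apply the update.
f'(x) = 16*x - 5
f'(-1.3381) = 16*-1.3381 - 5 = -26.4096
x_1 = -1.3381 - 0.001*-26.4096 = -1.3117


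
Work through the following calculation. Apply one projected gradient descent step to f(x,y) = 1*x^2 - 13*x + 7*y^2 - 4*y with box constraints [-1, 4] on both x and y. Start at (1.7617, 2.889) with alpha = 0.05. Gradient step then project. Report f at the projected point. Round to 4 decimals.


Step 1: Compute gradient at (1.7617, 2.889).
grad_x = 2*1*1.7617 - 13 = -9.4766
grad_y = 2*7*2.889 - 4 = 36.446
Step 2: Gradient step.
x_raw = 1.7617 - 0.05*-9.4766 = 2.2355
y_raw = 2.889 - 0.05*36.446 = 1.0667
Step 3: Project onto [-1, 4].
x_proj = clip(2.2355) = 2.2355
y_proj = clip(1.0667) = 1.0667
Step 4: Evaluate f.
f(2.2355, 1.0667) = -20.3662


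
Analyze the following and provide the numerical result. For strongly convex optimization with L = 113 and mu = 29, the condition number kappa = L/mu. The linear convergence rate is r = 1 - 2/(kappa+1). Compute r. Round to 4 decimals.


Step 1: Compute the condition number.
kappa = L/mu = 113/29 = 3.8966
Step 2: Compute the convergence rate.
r = 1 - 2/(kappa + 1) = 1 - 2*mu/(L + mu) = (L - mu)/(L + mu) = 84/142 = 0.5915


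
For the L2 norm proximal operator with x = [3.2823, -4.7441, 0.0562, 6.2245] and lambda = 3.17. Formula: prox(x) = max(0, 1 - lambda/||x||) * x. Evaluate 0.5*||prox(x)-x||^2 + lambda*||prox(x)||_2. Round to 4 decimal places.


Step 1: Compute ||x||.
||x|| = 8.4869
Step 2: Compute scaling factor.
scale = max(0, 1 - 3.17/8.4869) = 0.6265
Step 3: prox(x) = [2.0563, -2.9721, 0.0352, 3.8995]
||prox(x)|| = 5.3169
Step 4: Proximal objective.
0.5*||prox-x||^2 = 5.0245
lambda*||prox|| = 16.8546
Total = 21.879


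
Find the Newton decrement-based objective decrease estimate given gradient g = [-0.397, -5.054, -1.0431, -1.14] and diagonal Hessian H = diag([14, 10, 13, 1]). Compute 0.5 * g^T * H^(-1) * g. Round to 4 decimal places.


Step 1: H is diagonal, so H^(-1) * g = [-0.0284, -0.5054, -0.0802, -1.14].
Step 2: g^T H^(-1) g = sum_i g_i^2 / H_ii
  = (-0.397)^2/14 + (-5.054)^2/10 + (-1.0431)^2/13 + (-1.14)^2/1
  = 0.0113 + 2.5543 + 0.0837 + 1.2996 = 3.9488
Step 3: Objective decrease = 0.5 * g^T H^(-1) g = 1.9744


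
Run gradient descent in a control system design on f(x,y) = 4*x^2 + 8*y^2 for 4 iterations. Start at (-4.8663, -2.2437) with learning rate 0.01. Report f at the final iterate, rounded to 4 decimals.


Gradient descent on f(x,y) = 4*x^2 + 8*y^2.
Starting point: (-4.8663, -2.2437), alpha = 0.01
Step 1: grad_x = 2*4*-4.8663 = -38.9304, grad_y = 2*8*-2.2437 = -35.8992
  x_1 = -4.8663 - 0.01*-38.9304 = -4.477
  y_1 = -2.2437 - 0.01*-35.8992 = -1.8847
Step 2: grad_x = 2*4*-4.477 = -35.816, grad_y = 2*8*-1.8847 = -30.1553
  x_2 = -4.477 - 0.01*-35.816 = -4.1188
  y_2 = -1.8847 - 0.01*-30.1553 = -1.5832
Step 3: grad_x = 2*4*-4.1188 = -32.9507, grad_y = 2*8*-1.5832 = -25.3305
  x_3 = -4.1188 - 0.01*-32.9507 = -3.7893
  y_3 = -1.5832 - 0.01*-25.3305 = -1.3298
Step 4: grad_x = 2*4*-3.7893 = -30.3146, grad_y = 2*8*-1.3298 = -21.2776
  x_4 = -3.7893 - 0.01*-30.3146 = -3.4862
  y_4 = -1.3298 - 0.01*-21.2776 = -1.1171
f(-3.4862, -1.1171) = 4*(-3.4862)^2 + 8*(-1.1171)^2 = 58.5967


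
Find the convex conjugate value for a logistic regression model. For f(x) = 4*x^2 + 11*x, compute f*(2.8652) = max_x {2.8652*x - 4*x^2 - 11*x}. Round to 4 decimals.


f*(y) = sup_x {y*x - a*x^2 - b*x} = sup_x {(y-b)*x - a*x^2}
FOC: (y - b) - 2a*x = 0 => x* = (y - b)/(2a)
x* = (2.8652 - 11)/(2*4) = -1.0169
f*(2.8652) = (y-b)^2/(4a) = (2.8652 - 11)^2/(4*4)
= 66.175/16 = 4.1359


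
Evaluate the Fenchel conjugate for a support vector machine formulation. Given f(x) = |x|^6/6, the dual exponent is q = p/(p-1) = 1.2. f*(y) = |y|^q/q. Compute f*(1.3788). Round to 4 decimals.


The conjugate exponent q satisfies 1/p + 1/q = 1.
p = 6, so q = 6/(6 - 1) = 1.2
|y|^q = 1.3788^1.2 = 1.4703
f*(1.3788) = 1.4703 / 1.2 = 1.2252


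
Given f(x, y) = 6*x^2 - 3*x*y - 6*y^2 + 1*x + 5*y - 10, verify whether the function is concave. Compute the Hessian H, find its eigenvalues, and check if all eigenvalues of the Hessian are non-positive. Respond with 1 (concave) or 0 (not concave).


The Hessian of f(x,y) = 6*x^2 - 3*x*y - 6*y^2 + 1*x + 5*y - 10 is:
H = [[12, -3], [-3, -12]]
Trace = 12 - 12 = 0
Determinant = 12*-12 - (-3)^2 = -153
Discriminant = (0)^2 - 4*-153 = 612.0
Eigenvalues: lambda_1 = -12.3693, lambda_2 = 12.3693
The function is not concave.

0


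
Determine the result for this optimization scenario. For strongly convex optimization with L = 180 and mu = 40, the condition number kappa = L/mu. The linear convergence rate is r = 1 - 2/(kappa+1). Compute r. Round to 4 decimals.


Step 1: Compute the condition number.
kappa = L/mu = 180/40 = 4.5
Step 2: Compute the convergence rate.
r = 1 - 2/(kappa + 1) = 1 - 2*mu/(L + mu) = (L - mu)/(L + mu) = 140/220 = 0.6364


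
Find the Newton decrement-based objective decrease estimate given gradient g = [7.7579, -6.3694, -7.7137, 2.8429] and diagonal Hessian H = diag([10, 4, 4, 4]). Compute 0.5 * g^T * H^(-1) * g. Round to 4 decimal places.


Step 1: H is diagonal, so H^(-1) * g = [0.7758, -1.5924, -1.9284, 0.7107].
Step 2: g^T H^(-1) g = sum_i g_i^2 / H_ii
  = (7.7579)^2/10 + (-6.3694)^2/4 + (-7.7137)^2/4 + (2.8429)^2/4
  = 6.0185 + 10.1423 + 14.8753 + 2.0205 = 33.0566
Step 3: Objective decrease = 0.5 * g^T H^(-1) g = 16.5283


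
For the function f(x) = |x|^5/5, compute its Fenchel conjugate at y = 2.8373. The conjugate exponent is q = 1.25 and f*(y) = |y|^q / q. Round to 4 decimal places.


The conjugate exponent q satisfies 1/p + 1/q = 1.
p = 5, so q = 5/(5 - 1) = 1.25
|y|^q = 2.8373^1.25 = 3.6824
f*(2.8373) = 3.6824 / 1.25 = 2.9459


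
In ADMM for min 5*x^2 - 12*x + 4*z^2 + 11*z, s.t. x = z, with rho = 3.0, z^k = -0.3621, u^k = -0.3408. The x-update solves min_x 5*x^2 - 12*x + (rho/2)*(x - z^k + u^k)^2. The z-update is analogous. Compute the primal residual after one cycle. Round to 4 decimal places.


ADMM iteration with rho = 3.0, z^k = -0.3621, u^k = -0.3408
Step 1: x-update.
Minimize 5*x^2 - 12*x + (3.0/2)*(x + 0.3621 - 0.3408)^2
FOC: (2*5 + 3.0)*x = 12 + 3.0*(-0.3621 + 0.3408)
x^{k+1} = 0.9182
Step 2: z-update.
Minimize 4*z^2 + 11*z + (3.0/2)*(0.9182 - z - 0.3408)^2
FOC: (2*4 + 3.0)*z = -11 + 3.0*(0.9182 - 0.3408)
z^{k+1} = -0.8425
Step 3: u-update.
u^{k+1} = -0.3408 + 0.9182 + 0.8425 = 1.4199
Step 4: Primal residual = |0.9182 + 0.8425| = 1.7607


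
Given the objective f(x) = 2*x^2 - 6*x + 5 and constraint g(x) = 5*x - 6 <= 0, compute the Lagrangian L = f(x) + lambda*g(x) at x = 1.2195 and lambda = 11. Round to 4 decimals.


Step 1: Evaluate f(x).
f(1.2195) = 2*1.2195^2 - 6*1.2195 + 5 = 0.6574
Step 2: Evaluate g(x).
g(1.2195) = 5*1.2195 - 6 = 0.0975
Step 3: Compute Lagrangian.
L = 0.6574 + 11*0.0975 = 1.7299


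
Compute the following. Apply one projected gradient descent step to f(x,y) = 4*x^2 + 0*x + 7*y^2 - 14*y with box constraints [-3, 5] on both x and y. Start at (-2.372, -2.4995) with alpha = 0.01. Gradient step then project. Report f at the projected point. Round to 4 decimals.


Step 1: Compute gradient at (-2.372, -2.4995).
grad_x = 2*4*-2.372 + 0 = -18.976
grad_y = 2*7*-2.4995 - 14 = -48.993
Step 2: Gradient step.
x_raw = -2.372 - 0.01*-18.976 = -2.1822
y_raw = -2.4995 - 0.01*-48.993 = -2.0096
Step 3: Project onto [-3, 5].
x_proj = clip(-2.1822) = -2.1822
y_proj = clip(-2.0096) = -2.0096
Step 4: Evaluate f.
f(-2.1822, -2.0096) = 75.4513


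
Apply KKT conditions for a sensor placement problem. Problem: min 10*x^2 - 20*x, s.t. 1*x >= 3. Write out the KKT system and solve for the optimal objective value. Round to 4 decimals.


Step 1: Try lambda = 0 (constraint inactive).
x_unc = 20/(2*10) = 1.0
Check: 1*1.0 = 1.0 < 3 -- violated!
Step 2: Constraint must be active: 1*x = 3
x* = 3/1 = 3.0
lambda = (2*10*3.0 - 20)/1 = 40.0
Step 3: Compute optimal value.
f(x*) = 10*3.0^2 - 20*3.0 = 30.0


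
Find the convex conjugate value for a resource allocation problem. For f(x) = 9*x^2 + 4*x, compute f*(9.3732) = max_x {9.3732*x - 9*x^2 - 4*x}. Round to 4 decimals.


f*(y) = sup_x {y*x - a*x^2 - b*x} = sup_x {(y-b)*x - a*x^2}
FOC: (y - b) - 2a*x = 0 => x* = (y - b)/(2a)
x* = (9.3732 - 4)/(2*9) = 0.2985
f*(9.3732) = (y-b)^2/(4a) = (9.3732 - 4)^2/(4*9)
= 28.8713/36 = 0.802


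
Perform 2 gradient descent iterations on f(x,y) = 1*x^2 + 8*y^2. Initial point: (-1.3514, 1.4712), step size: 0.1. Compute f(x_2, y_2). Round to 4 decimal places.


Gradient descent on f(x,y) = 1*x^2 + 8*y^2.
Starting point: (-1.3514, 1.4712), alpha = 0.1
Step 1: grad_x = 2*1*-1.3514 = -2.7028, grad_y = 2*8*1.4712 = 23.5392
  x_1 = -1.3514 - 0.1*-2.7028 = -1.0811
  y_1 = 1.4712 - 0.1*23.5392 = -0.8827
Step 2: grad_x = 2*1*-1.0811 = -2.1622, grad_y = 2*8*-0.8827 = -14.1235
  x_2 = -1.0811 - 0.1*-2.1622 = -0.8649
  y_2 = -0.8827 - 0.1*-14.1235 = 0.5296
f(-0.8649, 0.5296) = 1*(-0.8649)^2 + 8*0.5296^2 = 2.9921


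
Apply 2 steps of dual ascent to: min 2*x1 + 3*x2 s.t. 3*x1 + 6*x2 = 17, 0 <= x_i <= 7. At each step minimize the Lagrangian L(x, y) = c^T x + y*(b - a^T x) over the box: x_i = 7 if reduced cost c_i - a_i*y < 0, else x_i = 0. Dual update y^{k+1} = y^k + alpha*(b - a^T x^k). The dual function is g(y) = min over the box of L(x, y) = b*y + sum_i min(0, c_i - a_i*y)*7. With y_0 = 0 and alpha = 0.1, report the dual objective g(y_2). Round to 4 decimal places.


Dual ascent for LP: min 2*x1 + 3*x2, 3*x1 + 6*x2 = 17, 0 <= x_i <= 7
Step 1: y^k = 0.0, reduced costs: (2.0, 3.0)
  x^k = (0.0, 0.0), subgradient = b - a^T x = 17.0
  y^{k+1} = 0.0 + 0.1*17.0 = 1.7
Step 2: y^k = 1.7, reduced costs: (-3.1, -7.2)
  x^k = (7.0, 7.0), subgradient = b - a^T x = -46.0
  y^{k+1} = 1.7 + 0.1*-46.0 = -2.9
Dual objective at y_2 = -2.9: reduced costs (10.7, 20.4), box minimizer x = (0.0, 0.0)
g(y_2) = b*y + (c1 - a1*y)*x1 + (c2 - a2*y)*x2 = 17*(-2.9) + 10.7*0.0 + 20.4*0.0 = -49.3 + 0.0 + 0.0 = -49.3


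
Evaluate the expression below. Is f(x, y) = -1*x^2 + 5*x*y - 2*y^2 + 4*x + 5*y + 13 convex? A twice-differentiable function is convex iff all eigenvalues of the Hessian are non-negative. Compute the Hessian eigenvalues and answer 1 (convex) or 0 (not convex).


The Hessian of f(x,y) = -1*x^2 + 5*x*y - 2*y^2 + 4*x + 5*y + 13 is:
H = [[-2, 5], [5, -4]]
Trace = -2 - 4 = -6
Determinant = -2*-4 - (5)^2 = -17
Discriminant = (-6)^2 - 4*-17 = 104.0
Eigenvalues: lambda_1 = -8.099, lambda_2 = 2.099
The function is not convex.

0


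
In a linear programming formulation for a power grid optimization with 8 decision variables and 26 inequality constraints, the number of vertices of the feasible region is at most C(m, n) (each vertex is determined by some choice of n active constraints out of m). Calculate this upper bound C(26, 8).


Each vertex corresponds to some choice of n active constraints out of m, so the number of vertices is at most C(m, n) = m! / (n!(m-n)!).
m = 26, n = 8
Numerator: 26 * 25 * 24 * 23 * 22 * 21 * 20 * 19
Denominator: 8! = 40320
C(26, 8) = 1562275


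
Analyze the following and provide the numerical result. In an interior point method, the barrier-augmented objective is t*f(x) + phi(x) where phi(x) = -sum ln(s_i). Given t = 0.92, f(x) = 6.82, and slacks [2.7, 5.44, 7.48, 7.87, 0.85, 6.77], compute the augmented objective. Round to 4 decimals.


Step 1: Compute log-barrier.
ln values: [0.9933, 1.6938, 2.0122, 2.0631, -0.1625, 1.9125]
phi = -(0.9933 + 1.6938 + 2.0122 + 2.0631 - 0.1625 + 1.9125) = -8.5123
Step 2: Compute augmented objective.
t*f(x) = 0.92*6.82 = 6.2744
Total = 6.2744 - 8.5123 = -2.2379


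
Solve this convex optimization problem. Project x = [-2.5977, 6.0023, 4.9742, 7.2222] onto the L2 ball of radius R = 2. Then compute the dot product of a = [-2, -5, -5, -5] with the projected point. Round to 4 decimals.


Step 1: Compute ||x|| (intermediates to 6 decimals).
||x|| = sqrt((-2.5977)^2 + 6.0023^2 + 4.9742^2 + 7.2222^2) = 10.939766
Step 2: Project.
Since ||x|| > R, scale = R/||x|| = 2/10.939766 = 0.182819, proj(x) = scale * x
proj(x) = [-0.474909, 1.097334, 0.909378, 1.320355]
Step 3: Dot product.
a^T * proj(x) = -2*(-0.474909) - 5*1.097334 - 5*0.909378 - 5*1.320355 = -15.6855


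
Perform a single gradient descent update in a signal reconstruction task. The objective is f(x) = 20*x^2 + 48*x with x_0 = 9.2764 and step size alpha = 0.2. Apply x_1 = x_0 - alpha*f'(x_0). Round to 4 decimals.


We compute the gradient at x_0 and apply the update.
f'(x) = 40*x + 48
f'(9.2764) = 40*9.2764 + 48 = 419.056
x_1 = 9.2764 - 0.2*419.056 = -74.5348


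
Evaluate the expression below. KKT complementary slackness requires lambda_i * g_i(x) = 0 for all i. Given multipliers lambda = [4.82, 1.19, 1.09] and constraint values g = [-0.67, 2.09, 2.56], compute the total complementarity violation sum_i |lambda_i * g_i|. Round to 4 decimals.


KKT complementary slackness check:
lambda_1 * g_1 = 4.82 * -0.67 = -3.2294
lambda_2 * g_2 = 1.19 * 2.09 = 2.4871
lambda_3 * g_3 = 1.09 * 2.56 = 2.7904
Total violation = 3.2294 + 2.4871 + 2.7904 = 8.5069


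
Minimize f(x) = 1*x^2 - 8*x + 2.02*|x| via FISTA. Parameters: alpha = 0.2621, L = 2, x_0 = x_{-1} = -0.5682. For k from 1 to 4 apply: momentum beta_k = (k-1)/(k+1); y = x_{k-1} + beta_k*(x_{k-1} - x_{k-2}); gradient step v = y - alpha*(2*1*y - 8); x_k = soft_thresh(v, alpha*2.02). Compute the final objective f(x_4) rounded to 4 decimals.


FISTA on f(x) = 1*x^2 - 8*x + 2.02*|x|
L = 2, alpha = 0.2621
Iteration 1: beta = 0.0, y = -0.5682 + 0.0*(-0.5682 + 0.5682) = -0.5682
  grad(y) = -9.1364, v = y - alpha*grad = 1.8265
  prox(v) = soft_thresh(1.8265, 0.5294) = 1.297
Iteration 2: beta = 0.3333, y = 1.297 + 0.3333*(1.297 + 0.5682) = 1.9187
  grad(y) = -4.1625, v = y - alpha*grad = 3.0097
  prox(v) = soft_thresh(3.0097, 0.5294) = 2.4803
Iteration 3: beta = 0.5, y = 2.4803 + 0.5*(2.4803 - 1.297) = 3.0719
  grad(y) = -1.8561, v = y - alpha*grad = 3.5584
  prox(v) = soft_thresh(3.5584, 0.5294) = 3.029
Iteration 4: beta = 0.6, y = 3.029 + 0.6*(3.029 - 2.4803) = 3.3582
  grad(y) = -1.2836, v = y - alpha*grad = 3.6946
  prox(v) = soft_thresh(3.6946, 0.5294) = 3.1652
f(x_4) = 1*3.1652^2 - 8*3.1652 + 2.02*|3.1652| = -8.9094


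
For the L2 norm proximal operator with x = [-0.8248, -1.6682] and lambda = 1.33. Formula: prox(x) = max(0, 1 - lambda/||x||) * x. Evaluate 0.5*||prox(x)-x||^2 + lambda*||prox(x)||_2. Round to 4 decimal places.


Step 1: Compute ||x||.
||x|| = 1.861
Step 2: Compute scaling factor.
scale = max(0, 1 - 1.33/1.861) = 0.2853
Step 3: prox(x) = [-0.2353, -0.476]
||prox(x)|| = 0.531
Step 4: Proximal objective.
0.5*||prox-x||^2 = 0.8845
lambda*||prox|| = 0.7062
Total = 1.5906


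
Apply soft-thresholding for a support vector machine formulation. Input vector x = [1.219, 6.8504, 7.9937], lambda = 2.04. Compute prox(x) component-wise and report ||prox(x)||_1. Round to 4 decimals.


Soft-thresholding with lambda = 2.04:
prox(1.219) = sign(1.219)*max(|1.219| - 2.04, 0) = 0.0
prox(6.8504) = sign(6.8504)*max(|6.8504| - 2.04, 0) = 4.8104
prox(7.9937) = sign(7.9937)*max(|7.9937| - 2.04, 0) = 5.9537
prox(x) = [0.0, 4.8104, 5.9537]
||prox(x)||_1 = 0.0 + 4.8104 + 5.9537 = 10.7641


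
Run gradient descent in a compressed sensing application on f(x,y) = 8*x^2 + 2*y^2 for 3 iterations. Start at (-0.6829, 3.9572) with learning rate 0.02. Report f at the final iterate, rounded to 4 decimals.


Gradient descent on f(x,y) = 8*x^2 + 2*y^2.
Starting point: (-0.6829, 3.9572), alpha = 0.02
Step 1: grad_x = 2*8*-0.6829 = -10.9264, grad_y = 2*2*3.9572 = 15.8288
  x_1 = -0.6829 - 0.02*-10.9264 = -0.4644
  y_1 = 3.9572 - 0.02*15.8288 = 3.6406
Step 2: grad_x = 2*8*-0.4644 = -7.43, grad_y = 2*2*3.6406 = 14.5625
  x_2 = -0.4644 - 0.02*-7.43 = -0.3158
  y_2 = 3.6406 - 0.02*14.5625 = 3.3494
Step 3: grad_x = 2*8*-0.3158 = -5.0524, grad_y = 2*2*3.3494 = 13.3975
  x_3 = -0.3158 - 0.02*-5.0524 = -0.2147
  y_3 = 3.3494 - 0.02*13.3975 = 3.0814
f(-0.2147, 3.0814) = 8*(-0.2147)^2 + 2*3.0814^2 = 19.3592


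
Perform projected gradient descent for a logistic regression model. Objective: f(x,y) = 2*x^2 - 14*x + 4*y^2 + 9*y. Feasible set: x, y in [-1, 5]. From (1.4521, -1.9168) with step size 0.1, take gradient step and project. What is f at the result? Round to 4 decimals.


Step 1: Compute gradient at (1.4521, -1.9168).
grad_x = 2*2*1.4521 - 14 = -8.1916
grad_y = 2*4*-1.9168 + 9 = -6.3344
Step 2: Gradient step.
x_raw = 1.4521 - 0.1*-8.1916 = 2.2713
y_raw = -1.9168 - 0.1*-6.3344 = -1.2834
Step 3: Project onto [-1, 5].
x_proj = clip(2.2713) = 2.2713
y_proj = clip(-1.2834) = -1.0
Step 4: Evaluate f.
f(2.2713, -1.0) = -26.4804


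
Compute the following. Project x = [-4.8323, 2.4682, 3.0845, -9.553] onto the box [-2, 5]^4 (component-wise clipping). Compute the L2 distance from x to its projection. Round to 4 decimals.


Project each component onto [-2, 5].
clip(-4.8323) = -2.0, clip(2.4682) = 2.4682, clip(3.0845) = 3.0845, clip(-9.553) = -2.0
Projection = [-2.0, 2.4682, 3.0845, -2.0]
Squared diffs: [8.0219, 0.0, 0.0, 57.0478]
Distance = sqrt(65.0697) = 8.0666


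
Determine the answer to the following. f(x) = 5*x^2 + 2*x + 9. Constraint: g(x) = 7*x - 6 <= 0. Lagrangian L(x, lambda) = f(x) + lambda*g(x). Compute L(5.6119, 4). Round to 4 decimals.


Step 1: Evaluate f(x).
f(5.6119) = 5*5.6119^2 + 2*5.6119 + 9 = 177.6909
Step 2: Evaluate g(x).
g(5.6119) = 7*5.6119 - 6 = 33.2833
Step 3: Compute Lagrangian.
L = 177.6909 + 4*33.2833 = 310.8241


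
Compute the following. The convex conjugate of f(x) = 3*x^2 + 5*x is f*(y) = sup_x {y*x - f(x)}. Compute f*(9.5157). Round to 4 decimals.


f*(y) = sup_x {y*x - a*x^2 - b*x} = sup_x {(y-b)*x - a*x^2}
FOC: (y - b) - 2a*x = 0 => x* = (y - b)/(2a)
x* = (9.5157 - 5)/(2*3) = 0.7526
f*(9.5157) = (y-b)^2/(4a) = (9.5157 - 5)^2/(4*3)
= 20.3915/12 = 1.6993


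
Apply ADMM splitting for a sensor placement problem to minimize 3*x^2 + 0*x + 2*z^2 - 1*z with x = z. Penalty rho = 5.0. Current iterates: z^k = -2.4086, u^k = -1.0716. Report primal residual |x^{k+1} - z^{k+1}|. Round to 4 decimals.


ADMM iteration with rho = 5.0, z^k = -2.4086, u^k = -1.0716
Step 1: x-update.
Minimize 3*x^2 + 0*x + (5.0/2)*(x + 2.4086 - 1.0716)^2
FOC: (2*3 + 5.0)*x = 0 + 5.0*(-2.4086 + 1.0716)
x^{k+1} = -0.6077
Step 2: z-update.
Minimize 2*z^2 - 1*z + (5.0/2)*(-0.6077 - z - 1.0716)^2
FOC: (2*2 + 5.0)*z = 1 + 5.0*(-0.6077 - 1.0716)
z^{k+1} = -0.8218
Step 3: u-update.
u^{k+1} = -1.0716 - 0.6077 + 0.8218 = -0.8575
Step 4: Primal residual = |-0.6077 + 0.8218| = 0.2141


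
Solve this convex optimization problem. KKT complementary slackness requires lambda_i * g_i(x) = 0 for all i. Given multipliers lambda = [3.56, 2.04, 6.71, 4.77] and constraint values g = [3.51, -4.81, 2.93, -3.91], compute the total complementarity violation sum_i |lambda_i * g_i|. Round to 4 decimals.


KKT complementary slackness check:
lambda_1 * g_1 = 3.56 * 3.51 = 12.4956
lambda_2 * g_2 = 2.04 * -4.81 = -9.8124
lambda_3 * g_3 = 6.71 * 2.93 = 19.6603
lambda_4 * g_4 = 4.77 * -3.91 = -18.6507
Total violation = 12.4956 + 9.8124 + 19.6603 + 18.6507 = 60.619


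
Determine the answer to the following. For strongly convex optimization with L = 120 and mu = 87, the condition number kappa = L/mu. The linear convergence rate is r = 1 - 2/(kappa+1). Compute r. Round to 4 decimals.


Step 1: Compute the condition number.
kappa = L/mu = 120/87 = 1.3793
Step 2: Compute the convergence rate.
r = 1 - 2/(kappa + 1) = 1 - 2*mu/(L + mu) = (L - mu)/(L + mu) = 33/207 = 0.1594


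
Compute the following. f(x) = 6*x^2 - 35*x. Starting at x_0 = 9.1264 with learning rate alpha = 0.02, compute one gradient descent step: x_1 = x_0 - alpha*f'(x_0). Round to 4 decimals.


We compute the gradient at x_0 and apply the update.
f'(x) = 12*x - 35
f'(9.1264) = 12*9.1264 - 35 = 74.5168
x_1 = 9.1264 - 0.02*74.5168 = 7.6361


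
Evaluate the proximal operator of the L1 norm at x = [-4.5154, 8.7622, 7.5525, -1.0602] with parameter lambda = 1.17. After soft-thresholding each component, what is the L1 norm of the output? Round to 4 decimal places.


Soft-thresholding with lambda = 1.17:
prox(-4.5154) = sign(-4.5154)*max(|-4.5154| - 1.17, 0) = -3.3454
prox(8.7622) = sign(8.7622)*max(|8.7622| - 1.17, 0) = 7.5922
prox(7.5525) = sign(7.5525)*max(|7.5525| - 1.17, 0) = 6.3825
prox(-1.0602) = sign(-1.0602)*max(|-1.0602| - 1.17, 0) = 0.0
prox(x) = [-3.3454, 7.5922, 6.3825, 0.0]
||prox(x)||_1 = 3.3454 + 7.5922 + 6.3825 + 0.0 = 17.3201


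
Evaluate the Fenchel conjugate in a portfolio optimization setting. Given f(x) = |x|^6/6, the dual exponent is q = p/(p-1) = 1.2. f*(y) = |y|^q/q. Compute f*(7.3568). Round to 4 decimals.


The conjugate exponent q satisfies 1/p + 1/q = 1.
p = 6, so q = 6/(6 - 1) = 1.2
|y|^q = 7.3568^1.2 = 10.9655
f*(7.3568) = 10.9655 / 1.2 = 9.1379


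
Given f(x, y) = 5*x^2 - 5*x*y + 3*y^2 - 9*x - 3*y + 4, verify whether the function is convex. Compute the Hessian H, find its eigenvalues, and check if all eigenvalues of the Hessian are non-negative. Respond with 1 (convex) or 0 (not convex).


The Hessian of f(x,y) = 5*x^2 - 5*x*y + 3*y^2 - 9*x - 3*y + 4 is:
H = [[10, -5], [-5, 6]]
Trace = 10 + 6 = 16
Determinant = 10*6 - (-5)^2 = 35
Discriminant = (16)^2 - 4*35 = 116.0
Eigenvalues: lambda_1 = 2.6148, lambda_2 = 13.3852
The function is convex.

1


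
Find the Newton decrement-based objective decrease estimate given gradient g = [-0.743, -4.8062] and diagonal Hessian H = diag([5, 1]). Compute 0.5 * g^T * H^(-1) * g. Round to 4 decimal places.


Step 1: H is diagonal, so H^(-1) * g = [-0.1486, -4.8062].
Step 2: g^T H^(-1) g = sum_i g_i^2 / H_ii
  = (-0.743)^2/5 + (-4.8062)^2/1
  = 0.1104 + 23.0996 = 23.21
Step 3: Objective decrease = 0.5 * g^T H^(-1) g = 11.605


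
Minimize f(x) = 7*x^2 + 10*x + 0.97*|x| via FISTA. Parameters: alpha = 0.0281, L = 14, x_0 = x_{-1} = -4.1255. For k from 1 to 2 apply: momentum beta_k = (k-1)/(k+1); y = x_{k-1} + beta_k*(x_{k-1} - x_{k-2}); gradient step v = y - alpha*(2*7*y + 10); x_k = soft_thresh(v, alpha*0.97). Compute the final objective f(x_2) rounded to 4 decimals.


FISTA on f(x) = 7*x^2 + 10*x + 0.97*|x|
L = 14, alpha = 0.0281
Iteration 1: beta = 0.0, y = -4.1255 + 0.0*(-4.1255 + 4.1255) = -4.1255
  grad(y) = -47.757, v = y - alpha*grad = -2.7835
  prox(v) = soft_thresh(-2.7835, 0.0273) = -2.7563
Iteration 2: beta = 0.3333, y = -2.7563 + 0.3333*(-2.7563 + 4.1255) = -2.2999
  grad(y) = -22.1981, v = y - alpha*grad = -1.6761
  prox(v) = soft_thresh(-1.6761, 0.0273) = -1.6488
f(x_2) = 7*(-1.6488)^2 + 10*(-1.6488) + 0.97*|-1.6488| = 4.1417


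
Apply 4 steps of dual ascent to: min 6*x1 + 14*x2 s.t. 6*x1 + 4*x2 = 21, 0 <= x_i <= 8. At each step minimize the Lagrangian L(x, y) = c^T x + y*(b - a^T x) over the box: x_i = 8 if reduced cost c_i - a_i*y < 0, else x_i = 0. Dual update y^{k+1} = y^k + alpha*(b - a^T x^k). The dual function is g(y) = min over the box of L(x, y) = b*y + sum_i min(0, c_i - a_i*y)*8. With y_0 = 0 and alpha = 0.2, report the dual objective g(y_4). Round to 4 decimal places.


Dual ascent for LP: min 6*x1 + 14*x2, 6*x1 + 4*x2 = 21, 0 <= x_i <= 8
Step 1: y^k = 0.0, reduced costs: (6.0, 14.0)
  x^k = (0.0, 0.0), subgradient = b - a^T x = 21.0
  y^{k+1} = 0.0 + 0.2*21.0 = 4.2
Step 2: y^k = 4.2, reduced costs: (-19.2, -2.8)
  x^k = (8.0, 8.0), subgradient = b - a^T x = -59.0
  y^{k+1} = 4.2 + 0.2*-59.0 = -7.6
Step 3: y^k = -7.6, reduced costs: (51.6, 44.4)
  x^k = (0.0, 0.0), subgradient = b - a^T x = 21.0
  y^{k+1} = -7.6 + 0.2*21.0 = -3.4
Step 4: y^k = -3.4, reduced costs: (26.4, 27.6)
  x^k = (0.0, 0.0), subgradient = b - a^T x = 21.0
  y^{k+1} = -3.4 + 0.2*21.0 = 0.8
Dual objective at y_4 = 0.8: reduced costs (1.2, 10.8), box minimizer x = (0.0, 0.0)
g(y_4) = b*y + (c1 - a1*y)*x1 + (c2 - a2*y)*x2 = 21*0.8 + 1.2*0.0 + 10.8*0.0 = 16.8 + 0.0 + 0.0 = 16.8
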